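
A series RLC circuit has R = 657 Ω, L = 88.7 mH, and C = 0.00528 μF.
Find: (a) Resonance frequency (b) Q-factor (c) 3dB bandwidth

Step 1 — Resonance: ω₀ = 1/√(LC) = 1/√(0.0887·5.28e-09) = 4.621e+04 rad/s.
Step 2 — f₀ = ω₀/(2π) = 7354 Hz.
Step 3 — Series Q: Q = ω₀L/R = 4.621e+04·0.0887/657 = 6.238.
Step 4 — Bandwidth: Δω = ω₀/Q = 7407 rad/s; BW = Δω/(2π) = 1179 Hz.

(a) f₀ = 7354 Hz  (b) Q = 6.238  (c) BW = 1179 Hz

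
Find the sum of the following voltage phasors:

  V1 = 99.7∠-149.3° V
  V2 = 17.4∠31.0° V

Step 1 — Convert each phasor to rectangular form:
  V1 = 99.7·(cos(-149.3°) + j·sin(-149.3°)) = -85.73 - j50.9 V
  V2 = 17.4·(cos(31.0°) + j·sin(31.0°)) = 14.91 + j8.962 V
Step 2 — Sum components: V_total = -70.81 - j41.94 V.
Step 3 — Convert to polar: |V_total| = 82.3 V, ∠V_total = -149.4°.

V_total = 82.3∠-149.4° V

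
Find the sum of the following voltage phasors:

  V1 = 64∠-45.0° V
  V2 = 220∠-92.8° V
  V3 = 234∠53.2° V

Step 1 — Convert each phasor to rectangular form:
  V1 = 64·(cos(-45.0°) + j·sin(-45.0°)) = 45.25 - j45.25 V
  V2 = 220·(cos(-92.8°) + j·sin(-92.8°)) = -10.75 - j219.7 V
  V3 = 234·(cos(53.2°) + j·sin(53.2°)) = 140.2 + j187.4 V
Step 2 — Sum components: V_total = 174.7 - j77.62 V.
Step 3 — Convert to polar: |V_total| = 191.1 V, ∠V_total = -24.0°.

V_total = 191.1∠-24.0° V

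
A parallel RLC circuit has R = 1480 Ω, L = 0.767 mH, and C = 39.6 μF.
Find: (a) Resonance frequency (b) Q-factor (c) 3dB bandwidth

Step 1 — Resonance: ω₀ = 1/√(LC) = 1/√(0.000767·3.96e-05) = 5738 rad/s.
Step 2 — f₀ = ω₀/(2π) = 913.2 Hz.
Step 3 — Parallel Q: Q = R/(ω₀L) = 1480/(5738·0.000767) = 336.3.
Step 4 — Bandwidth: Δω = ω₀/Q = 17.06 rad/s; BW = Δω/(2π) = 2.716 Hz.

(a) f₀ = 913.2 Hz  (b) Q = 336.3  (c) BW = 2.716 Hz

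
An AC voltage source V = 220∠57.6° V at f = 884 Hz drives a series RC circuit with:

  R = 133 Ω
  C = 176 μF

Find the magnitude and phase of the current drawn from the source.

Step 1 — Angular frequency: ω = 2π·f = 2π·884 = 5554 rad/s.
Step 2 — Component impedances:
  R: Z = R = 133 Ω
  C: Z = 1/(jωC) = -j/(ω·C) = 0 - j1.023 Ω
Step 3 — Series combination: Z_total = R + C = 133 - j1.023 Ω = 133∠-0.4° Ω.
Step 4 — Source phasor: V = 220∠57.6° V = 117.9 + j185.8 V.
Step 5 — Ohm's law: I = V / Z_total = (117.9 + j185.8) / (133 - j1.023) = 0.8755 + j1.403 A.
Step 6 — Convert to polar: |I| = 1.654 A, ∠I = 58.0°.

I = 1.654∠58.0° A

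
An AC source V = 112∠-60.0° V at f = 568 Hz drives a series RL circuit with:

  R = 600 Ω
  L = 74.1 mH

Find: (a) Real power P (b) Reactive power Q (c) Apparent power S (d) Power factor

Step 1 — Angular frequency: ω = 2π·f = 2π·568 = 3569 rad/s.
Step 2 — Component impedances:
  R: Z = R = 600 Ω
  L: Z = jωL = j·3569·0.0741 = 0 + j264.5 Ω
Step 3 — Series combination: Z_total = R + L = 600 + j264.5 Ω = 655.7∠23.8° Ω.
Step 4 — Source phasor: V = 112∠-60.0° V = 56 - j96.99 V.
Step 5 — Current: I = V / Z = 0.01849 - j0.1698 A = 0.1708∠-83.8° A.
Step 6 — Complex power: S = V·I* = 17.51 + j7.716 VA.
Step 7 — Real power: P = Re(S) = 17.51 W.
Step 8 — Reactive power: Q = Im(S) = 7.716 VAR.
Step 9 — Apparent power: |S| = 19.13 VA.
Step 10 — Power factor: PF = P/|S| = 0.9151 (lagging).

(a) P = 17.51 W  (b) Q = 7.716 VAR  (c) S = 19.13 VA  (d) PF = 0.9151 (lagging)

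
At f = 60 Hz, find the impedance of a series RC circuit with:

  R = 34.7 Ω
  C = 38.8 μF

Step 1 — Angular frequency: ω = 2π·f = 2π·60 = 377 rad/s.
Step 2 — Component impedances:
  R: Z = R = 34.7 Ω
  C: Z = 1/(jωC) = -j/(ω·C) = 0 - j68.37 Ω
Step 3 — Series combination: Z_total = R + C = 34.7 - j68.37 Ω = 76.67∠-63.1° Ω.

Z = 34.7 - j68.37 Ω = 76.67∠-63.1° Ω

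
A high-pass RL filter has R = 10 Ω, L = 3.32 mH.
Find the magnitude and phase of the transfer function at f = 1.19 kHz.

Step 1 — Angular frequency: ω = 2π·1190 = 7477 rad/s.
Step 2 — Transfer function: H(jω) = jωL/(R + jωL).
Step 3 — Numerator jωL = j·24.82; denominator R + jωL = 10 + j24.82.
Step 4 — H = 0.8604 + j0.3466.
Step 5 — Magnitude: |H| = 0.9276 (-0.7 dB); phase: φ = 21.9°.

|H| = 0.9276 (-0.7 dB), φ = 21.9°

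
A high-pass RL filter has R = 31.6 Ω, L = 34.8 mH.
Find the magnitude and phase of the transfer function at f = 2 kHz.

Step 1 — Angular frequency: ω = 2π·2000 = 1.257e+04 rad/s.
Step 2 — Transfer function: H(jω) = jωL/(R + jωL).
Step 3 — Numerator jωL = j·437.3; denominator R + jωL = 31.6 + j437.3.
Step 4 — H = 0.9948 + j0.07188.
Step 5 — Magnitude: |H| = 0.9974 (-0.0 dB); phase: φ = 4.1°.

|H| = 0.9974 (-0.0 dB), φ = 4.1°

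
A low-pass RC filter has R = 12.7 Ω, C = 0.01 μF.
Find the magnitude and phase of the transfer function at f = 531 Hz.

Step 1 — Angular frequency: ω = 2π·531 = 3336 rad/s.
Step 2 — Transfer function: H(jω) = 1/(1 + jωRC).
Step 3 — Denominator: 1 + jωRC = 1 + j·3336·12.7·1e-08 = 1 + j0.0004237.
Step 4 — H = 1 - j0.0004237.
Step 5 — Magnitude: |H| = 1 (-0.0 dB); phase: φ = -0.0°.

|H| = 1 (-0.0 dB), φ = -0.0°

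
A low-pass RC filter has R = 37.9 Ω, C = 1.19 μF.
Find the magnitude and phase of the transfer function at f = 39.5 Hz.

Step 1 — Angular frequency: ω = 2π·39.5 = 248.2 rad/s.
Step 2 — Transfer function: H(jω) = 1/(1 + jωRC).
Step 3 — Denominator: 1 + jωRC = 1 + j·248.2·37.9·1.19e-06 = 1 + j0.01119.
Step 4 — H = 0.9999 - j0.01119.
Step 5 — Magnitude: |H| = 0.9999 (-0.0 dB); phase: φ = -0.6°.

|H| = 0.9999 (-0.0 dB), φ = -0.6°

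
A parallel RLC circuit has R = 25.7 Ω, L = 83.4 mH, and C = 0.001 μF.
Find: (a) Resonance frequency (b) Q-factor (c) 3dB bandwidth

Step 1 — Resonance: ω₀ = 1/√(LC) = 1/√(0.0834·1e-09) = 1.095e+05 rad/s.
Step 2 — f₀ = ω₀/(2π) = 1.743e+04 Hz.
Step 3 — Parallel Q: Q = R/(ω₀L) = 25.7/(1.095e+05·0.0834) = 0.002814.
Step 4 — Bandwidth: Δω = ω₀/Q = 3.891e+07 rad/s; BW = Δω/(2π) = 6.193e+06 Hz.

(a) f₀ = 1.743e+04 Hz  (b) Q = 0.002814  (c) BW = 6.193e+06 Hz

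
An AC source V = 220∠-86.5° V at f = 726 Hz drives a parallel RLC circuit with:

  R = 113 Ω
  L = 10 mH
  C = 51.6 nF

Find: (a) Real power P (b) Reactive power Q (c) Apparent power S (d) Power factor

Step 1 — Angular frequency: ω = 2π·f = 2π·726 = 4562 rad/s.
Step 2 — Component impedances:
  R: Z = R = 113 Ω
  L: Z = jωL = j·4562·0.01 = 0 + j45.62 Ω
  C: Z = 1/(jωC) = -j/(ω·C) = 0 - j4248 Ω
Step 3 — Parallel combination: 1/Z_total = 1/R + 1/L + 1/C; Z_total = 16.13 + j39.53 Ω = 42.69∠67.8° Ω.
Step 4 — Source phasor: V = 220∠-86.5° V = 13.43 - j219.6 V.
Step 5 — Current: I = V / Z = -4.643 - j2.235 A = 5.153∠-154.3° A.
Step 6 — Complex power: S = V·I* = 428.3 + j1050 VA.
Step 7 — Real power: P = Re(S) = 428.3 W.
Step 8 — Reactive power: Q = Im(S) = 1050 VAR.
Step 9 — Apparent power: |S| = 1134 VA.
Step 10 — Power factor: PF = P/|S| = 0.3778 (lagging).

(a) P = 428.3 W  (b) Q = 1050 VAR  (c) S = 1134 VA  (d) PF = 0.3778 (lagging)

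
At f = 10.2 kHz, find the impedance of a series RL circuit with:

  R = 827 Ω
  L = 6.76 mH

Step 1 — Angular frequency: ω = 2π·f = 2π·1.02e+04 = 6.409e+04 rad/s.
Step 2 — Component impedances:
  R: Z = R = 827 Ω
  L: Z = jωL = j·6.409e+04·0.00676 = 0 + j433.2 Ω
Step 3 — Series combination: Z_total = R + L = 827 + j433.2 Ω = 933.6∠27.6° Ω.

Z = 827 + j433.2 Ω = 933.6∠27.6° Ω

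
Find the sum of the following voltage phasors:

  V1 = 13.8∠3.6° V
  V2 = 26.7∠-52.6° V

Step 1 — Convert each phasor to rectangular form:
  V1 = 13.8·(cos(3.6°) + j·sin(3.6°)) = 13.77 + j0.8665 V
  V2 = 26.7·(cos(-52.6°) + j·sin(-52.6°)) = 16.22 - j21.21 V
Step 2 — Sum components: V_total = 29.99 - j20.34 V.
Step 3 — Convert to polar: |V_total| = 36.24 V, ∠V_total = -34.2°.

V_total = 36.24∠-34.2° V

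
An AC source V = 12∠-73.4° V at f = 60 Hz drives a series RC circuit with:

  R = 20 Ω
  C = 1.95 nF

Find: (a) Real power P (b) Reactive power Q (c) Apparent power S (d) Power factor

Step 1 — Angular frequency: ω = 2π·f = 2π·60 = 377 rad/s.
Step 2 — Component impedances:
  R: Z = R = 20 Ω
  C: Z = 1/(jωC) = -j/(ω·C) = 0 - j1.36e+06 Ω
Step 3 — Series combination: Z_total = R + C = 20 - j1.36e+06 Ω = 1.36e+06∠-90.0° Ω.
Step 4 — Source phasor: V = 12∠-73.4° V = 3.428 - j11.5 V.
Step 5 — Current: I = V / Z = 8.454e-06 + j2.52e-06 A = 8.822e-06∠16.6° A.
Step 6 — Complex power: S = V·I* = 1.556e-09 - j0.0001059 VA.
Step 7 — Real power: P = Re(S) = 1.556e-09 W.
Step 8 — Reactive power: Q = Im(S) = -0.0001059 VAR.
Step 9 — Apparent power: |S| = 0.0001059 VA.
Step 10 — Power factor: PF = P/|S| = 1.47e-05 (leading).

(a) P = 1.556e-09 W  (b) Q = -0.0001059 VAR  (c) S = 0.0001059 VA  (d) PF = 1.47e-05 (leading)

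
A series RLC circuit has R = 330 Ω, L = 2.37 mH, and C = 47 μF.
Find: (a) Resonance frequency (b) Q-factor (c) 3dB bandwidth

Step 1 — Resonance: ω₀ = 1/√(LC) = 1/√(0.00237·4.7e-05) = 2996 rad/s.
Step 2 — f₀ = ω₀/(2π) = 476.9 Hz.
Step 3 — Series Q: Q = ω₀L/R = 2996·0.00237/330 = 0.02152.
Step 4 — Bandwidth: Δω = ω₀/Q = 1.392e+05 rad/s; BW = Δω/(2π) = 2.216e+04 Hz.

(a) f₀ = 476.9 Hz  (b) Q = 0.02152  (c) BW = 2.216e+04 Hz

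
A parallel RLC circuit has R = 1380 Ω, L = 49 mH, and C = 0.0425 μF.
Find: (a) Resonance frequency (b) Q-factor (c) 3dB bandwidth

Step 1 — Resonance: ω₀ = 1/√(LC) = 1/√(0.049·4.25e-08) = 2.191e+04 rad/s.
Step 2 — f₀ = ω₀/(2π) = 3488 Hz.
Step 3 — Parallel Q: Q = R/(ω₀L) = 1380/(2.191e+04·0.049) = 1.285.
Step 4 — Bandwidth: Δω = ω₀/Q = 1.705e+04 rad/s; BW = Δω/(2π) = 2714 Hz.

(a) f₀ = 3488 Hz  (b) Q = 1.285  (c) BW = 2714 Hz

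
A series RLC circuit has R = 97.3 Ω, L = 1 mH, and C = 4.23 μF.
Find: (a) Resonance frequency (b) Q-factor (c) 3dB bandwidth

Step 1 — Resonance: ω₀ = 1/√(LC) = 1/√(0.001·4.23e-06) = 1.538e+04 rad/s.
Step 2 — f₀ = ω₀/(2π) = 2447 Hz.
Step 3 — Series Q: Q = ω₀L/R = 1.538e+04·0.001/97.3 = 0.158.
Step 4 — Bandwidth: Δω = ω₀/Q = 9.73e+04 rad/s; BW = Δω/(2π) = 1.549e+04 Hz.

(a) f₀ = 2447 Hz  (b) Q = 0.158  (c) BW = 1.549e+04 Hz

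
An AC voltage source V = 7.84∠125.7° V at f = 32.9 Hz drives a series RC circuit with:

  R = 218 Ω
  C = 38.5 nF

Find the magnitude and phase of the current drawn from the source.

Step 1 — Angular frequency: ω = 2π·f = 2π·32.9 = 206.7 rad/s.
Step 2 — Component impedances:
  R: Z = R = 218 Ω
  C: Z = 1/(jωC) = -j/(ω·C) = 0 - j1.257e+05 Ω
Step 3 — Series combination: Z_total = R + C = 218 - j1.257e+05 Ω = 1.257e+05∠-89.9° Ω.
Step 4 — Source phasor: V = 7.84∠125.7° V = -4.575 + j6.367 V.
Step 5 — Ohm's law: I = V / Z_total = (-4.575 + j6.367) / (218 - j1.257e+05) = -5.073e-05 - j3.632e-05 A.
Step 6 — Convert to polar: |I| = 6.24e-05 A, ∠I = -144.4°.

I = 6.24e-05∠-144.4° A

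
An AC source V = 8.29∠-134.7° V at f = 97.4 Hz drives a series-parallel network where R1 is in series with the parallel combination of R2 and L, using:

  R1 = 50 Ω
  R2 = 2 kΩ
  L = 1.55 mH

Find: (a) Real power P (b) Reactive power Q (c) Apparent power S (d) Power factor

Step 1 — Angular frequency: ω = 2π·f = 2π·97.4 = 612 rad/s.
Step 2 — Component impedances:
  R1: Z = R = 50 Ω
  R2: Z = R = 2000 Ω
  L: Z = jωL = j·612·0.00155 = 0 + j0.9486 Ω
Step 3 — Parallel branch: R2 || L = 1/(1/R2 + 1/L) = 0.0004499 + j0.9486 Ω.
Step 4 — Series with R1: Z_total = R1 + (R2 || L) = 50 + j0.9486 Ω = 50.01∠1.1° Ω.
Step 5 — Source phasor: V = 8.29∠-134.7° V = -5.831 - j5.893 V.
Step 6 — Current: I = V / Z = -0.1188 - j0.1156 A = 0.1658∠-135.8° A.
Step 7 — Complex power: S = V·I* = 1.374 + j0.02607 VA.
Step 8 — Real power: P = Re(S) = 1.374 W.
Step 9 — Reactive power: Q = Im(S) = 0.02607 VAR.
Step 10 — Apparent power: |S| = 1.374 VA.
Step 11 — Power factor: PF = P/|S| = 0.9998 (lagging).

(a) P = 1.374 W  (b) Q = 0.02607 VAR  (c) S = 1.374 VA  (d) PF = 0.9998 (lagging)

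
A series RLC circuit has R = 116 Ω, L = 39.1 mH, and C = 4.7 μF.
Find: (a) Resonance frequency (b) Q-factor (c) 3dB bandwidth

Step 1 — Resonance condition Im(Z)=0 gives ω₀ = 1/√(LC).
Step 2 — ω₀ = 1/√(0.0391·4.7e-06) = 2333 rad/s.
Step 3 — f₀ = ω₀/(2π) = 371.3 Hz.
Step 4 — Series Q: Q = ω₀L/R = 2333·0.0391/116 = 0.7863.
Step 5 — 3dB bandwidth: Δω = ω₀/Q = 2967 rad/s; BW = Δω/(2π) = 472.2 Hz.

(a) f₀ = 371.3 Hz  (b) Q = 0.7863  (c) BW = 472.2 Hz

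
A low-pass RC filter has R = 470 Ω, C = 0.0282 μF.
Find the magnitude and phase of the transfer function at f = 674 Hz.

Step 1 — Angular frequency: ω = 2π·674 = 4235 rad/s.
Step 2 — Transfer function: H(jω) = 1/(1 + jωRC).
Step 3 — Denominator: 1 + jωRC = 1 + j·4235·470·2.82e-08 = 1 + j0.05613.
Step 4 — H = 0.9969 - j0.05595.
Step 5 — Magnitude: |H| = 0.9984 (-0.0 dB); phase: φ = -3.2°.

|H| = 0.9984 (-0.0 dB), φ = -3.2°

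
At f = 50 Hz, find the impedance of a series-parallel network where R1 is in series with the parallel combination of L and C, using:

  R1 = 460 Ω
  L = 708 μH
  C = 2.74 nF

Step 1 — Angular frequency: ω = 2π·f = 2π·50 = 314.2 rad/s.
Step 2 — Component impedances:
  R1: Z = R = 460 Ω
  L: Z = jωL = j·314.2·0.000708 = 0 + j0.2224 Ω
  C: Z = 1/(jωC) = -j/(ω·C) = 0 - j1.162e+06 Ω
Step 3 — Parallel branch: L || C = 1/(1/L + 1/C) = 0 + j0.2224 Ω.
Step 4 — Series with R1: Z_total = R1 + (L || C) = 460 + j0.2224 Ω = 460∠0.0° Ω.

Z = 460 + j0.2224 Ω = 460∠0.0° Ω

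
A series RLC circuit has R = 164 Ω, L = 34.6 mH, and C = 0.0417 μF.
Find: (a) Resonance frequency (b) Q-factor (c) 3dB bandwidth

Step 1 — Resonance condition Im(Z)=0 gives ω₀ = 1/√(LC).
Step 2 — ω₀ = 1/√(0.0346·4.17e-08) = 2.633e+04 rad/s.
Step 3 — f₀ = ω₀/(2π) = 4190 Hz.
Step 4 — Series Q: Q = ω₀L/R = 2.633e+04·0.0346/164 = 5.554.
Step 5 — 3dB bandwidth: Δω = ω₀/Q = 4740 rad/s; BW = Δω/(2π) = 754.4 Hz.

(a) f₀ = 4190 Hz  (b) Q = 5.554  (c) BW = 754.4 Hz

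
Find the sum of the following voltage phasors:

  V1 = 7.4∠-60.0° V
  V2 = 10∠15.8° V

Step 1 — Convert each phasor to rectangular form:
  V1 = 7.4·(cos(-60.0°) + j·sin(-60.0°)) = 3.7 - j6.409 V
  V2 = 10·(cos(15.8°) + j·sin(15.8°)) = 9.622 + j2.723 V
Step 2 — Sum components: V_total = 13.32 - j3.686 V.
Step 3 — Convert to polar: |V_total| = 13.82 V, ∠V_total = -15.5°.

V_total = 13.82∠-15.5° V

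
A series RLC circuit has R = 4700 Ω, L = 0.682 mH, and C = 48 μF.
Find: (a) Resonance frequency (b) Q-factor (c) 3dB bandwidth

Step 1 — Resonance: ω₀ = 1/√(LC) = 1/√(0.000682·4.8e-05) = 5527 rad/s.
Step 2 — f₀ = ω₀/(2π) = 879.6 Hz.
Step 3 — Series Q: Q = ω₀L/R = 5527·0.000682/4700 = 0.000802.
Step 4 — Bandwidth: Δω = ω₀/Q = 6.891e+06 rad/s; BW = Δω/(2π) = 1.097e+06 Hz.

(a) f₀ = 879.6 Hz  (b) Q = 0.000802  (c) BW = 1.097e+06 Hz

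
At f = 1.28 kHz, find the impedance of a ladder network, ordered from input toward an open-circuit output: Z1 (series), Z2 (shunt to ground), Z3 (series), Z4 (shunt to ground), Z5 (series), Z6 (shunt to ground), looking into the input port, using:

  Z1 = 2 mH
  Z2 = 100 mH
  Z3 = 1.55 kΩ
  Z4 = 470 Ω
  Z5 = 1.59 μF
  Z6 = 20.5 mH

Step 1 — Angular frequency: ω = 2π·f = 2π·1280 = 8042 rad/s.
Step 2 — Component impedances:
  Z1: Z = jωL = j·8042·0.002 = 0 + j16.08 Ω
  Z2: Z = jωL = j·8042·0.1 = 0 + j804.2 Ω
  Z3: Z = R = 1550 Ω
  Z4: Z = R = 470 Ω
  Z5: Z = 1/(jωC) = -j/(ω·C) = 0 - j78.2 Ω
  Z6: Z = jωL = j·8042·0.0205 = 0 + j164.9 Ω
Step 3 — Ladder network (open output): work backward from the far end, alternating series and parallel combinations. Z_in = 312.6 + j643 Ω = 715∠64.1° Ω.

Z = 312.6 + j643 Ω = 715∠64.1° Ω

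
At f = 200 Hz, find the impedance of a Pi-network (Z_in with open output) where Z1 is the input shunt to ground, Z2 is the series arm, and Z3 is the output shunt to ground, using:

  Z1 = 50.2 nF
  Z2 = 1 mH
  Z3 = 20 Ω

Step 1 — Angular frequency: ω = 2π·f = 2π·200 = 1257 rad/s.
Step 2 — Component impedances:
  Z1: Z = 1/(jωC) = -j/(ω·C) = 0 - j1.585e+04 Ω
  Z2: Z = jωL = j·1257·0.001 = 0 + j1.257 Ω
  Z3: Z = R = 20 Ω
Step 3 — With open output, the series arm Z2 and the output shunt Z3 appear in series to ground: Z2 + Z3 = 20 + j1.257 Ω.
Step 4 — Parallel with input shunt Z1: Z_in = Z1 || (Z2 + Z3) = 20 + j1.231 Ω = 20.04∠3.5° Ω.

Z = 20 + j1.231 Ω = 20.04∠3.5° Ω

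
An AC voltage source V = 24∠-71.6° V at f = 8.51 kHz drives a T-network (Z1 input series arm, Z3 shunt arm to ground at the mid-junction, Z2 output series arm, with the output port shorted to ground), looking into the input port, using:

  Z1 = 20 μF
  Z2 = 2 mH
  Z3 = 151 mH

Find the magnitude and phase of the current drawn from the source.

Step 1 — Angular frequency: ω = 2π·f = 2π·8510 = 5.347e+04 rad/s.
Step 2 — Component impedances:
  Z1: Z = 1/(jωC) = -j/(ω·C) = 0 - j0.9351 Ω
  Z2: Z = jωL = j·5.347e+04·0.002 = 0 + j106.9 Ω
  Z3: Z = jωL = j·5.347e+04·0.151 = 0 + j8074 Ω
Step 3 — With the output port shorted to ground, the output series arm Z2 runs from the junction to ground; the shunt arm Z3 also runs from the junction to ground. They appear in parallel: Z3 || Z2 = 0 + j105.5 Ω.
Step 4 — Series with input arm Z1: Z_in = Z1 + (Z3 || Z2) = 0 + j104.6 Ω = 104.6∠90.0° Ω.
Step 5 — Source phasor: V = 24∠-71.6° V = 7.576 - j22.77 V.
Step 6 — Ohm's law: I = V / Z_total = (7.576 - j22.77) / (0 + j104.6) = -0.2177 - j0.07242 A.
Step 7 — Convert to polar: |I| = 0.2294 A, ∠I = -161.6°.

I = 0.2294∠-161.6° A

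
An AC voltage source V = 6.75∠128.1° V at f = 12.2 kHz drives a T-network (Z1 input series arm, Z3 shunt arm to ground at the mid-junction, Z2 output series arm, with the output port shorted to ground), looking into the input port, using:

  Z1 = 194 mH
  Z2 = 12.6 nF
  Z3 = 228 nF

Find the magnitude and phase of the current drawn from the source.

Step 1 — Angular frequency: ω = 2π·f = 2π·1.22e+04 = 7.665e+04 rad/s.
Step 2 — Component impedances:
  Z1: Z = jωL = j·7.665e+04·0.194 = 0 + j1.487e+04 Ω
  Z2: Z = 1/(jωC) = -j/(ω·C) = 0 - j1035 Ω
  Z3: Z = 1/(jωC) = -j/(ω·C) = 0 - j57.22 Ω
Step 3 — With the output port shorted to ground, the output series arm Z2 runs from the junction to ground; the shunt arm Z3 also runs from the junction to ground. They appear in parallel: Z3 || Z2 = 0 - j54.22 Ω.
Step 4 — Series with input arm Z1: Z_in = Z1 + (Z3 || Z2) = 0 + j1.482e+04 Ω = 1.482e+04∠90.0° Ω.
Step 5 — Source phasor: V = 6.75∠128.1° V = -4.165 + j5.312 V.
Step 6 — Ohm's law: I = V / Z_total = (-4.165 + j5.312) / (0 + j1.482e+04) = 0.0003585 + j0.0002811 A.
Step 7 — Convert to polar: |I| = 0.0004556 A, ∠I = 38.1°.

I = 0.0004556∠38.1° A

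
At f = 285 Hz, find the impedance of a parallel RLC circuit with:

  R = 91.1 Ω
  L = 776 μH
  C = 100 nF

Step 1 — Angular frequency: ω = 2π·f = 2π·285 = 1791 rad/s.
Step 2 — Component impedances:
  R: Z = R = 91.1 Ω
  L: Z = jωL = j·1791·0.000776 = 0 + j1.39 Ω
  C: Z = 1/(jωC) = -j/(ω·C) = 0 - j5584 Ω
Step 3 — Parallel combination: 1/Z_total = 1/R + 1/L + 1/C; Z_total = 0.0212 + j1.39 Ω = 1.39∠89.1° Ω.

Z = 0.0212 + j1.39 Ω = 1.39∠89.1° Ω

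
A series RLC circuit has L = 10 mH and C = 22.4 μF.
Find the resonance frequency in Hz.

Step 1 — Resonance condition Im(Z)=0 gives ω₀ = 1/√(LC).
Step 2 — ω₀ = 1/√(0.01·2.24e-05) = 2113 rad/s.
Step 3 — f₀ = ω₀/(2π) = 336.3 Hz.

f₀ = 336.3 Hz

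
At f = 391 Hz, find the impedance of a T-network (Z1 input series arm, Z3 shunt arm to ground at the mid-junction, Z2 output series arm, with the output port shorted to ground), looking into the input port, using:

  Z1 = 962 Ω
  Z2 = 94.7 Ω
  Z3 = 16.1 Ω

Step 1 — Angular frequency: ω = 2π·f = 2π·391 = 2457 rad/s.
Step 2 — Component impedances:
  Z1: Z = R = 962 Ω
  Z2: Z = R = 94.7 Ω
  Z3: Z = R = 16.1 Ω
Step 3 — With the output port shorted to ground, the output series arm Z2 runs from the junction to ground; the shunt arm Z3 also runs from the junction to ground. They appear in parallel: Z3 || Z2 = 13.76 Ω.
Step 4 — Series with input arm Z1: Z_in = Z1 + (Z3 || Z2) = 975.8 Ω = 975.8∠0.0° Ω.

Z = 975.8 Ω = 975.8∠0.0° Ω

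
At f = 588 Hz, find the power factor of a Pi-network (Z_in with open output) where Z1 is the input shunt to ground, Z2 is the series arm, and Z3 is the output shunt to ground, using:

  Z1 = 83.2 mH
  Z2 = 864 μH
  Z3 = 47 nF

Step 1 — Angular frequency: ω = 2π·f = 2π·588 = 3695 rad/s.
Step 2 — Component impedances:
  Z1: Z = jωL = j·3695·0.0832 = 0 + j307.4 Ω
  Z2: Z = jωL = j·3695·0.000864 = 0 + j3.192 Ω
  Z3: Z = 1/(jωC) = -j/(ω·C) = 0 - j5759 Ω
Step 3 — With open output, the series arm Z2 and the output shunt Z3 appear in series to ground: Z2 + Z3 = 0 - j5756 Ω.
Step 4 — Parallel with input shunt Z1: Z_in = Z1 || (Z2 + Z3) = 0 + j324.7 Ω = 324.7∠90.0° Ω.
Step 5 — Power factor: PF = cos(φ) = Re(Z)/|Z| = -0/324.7 = -0.
Step 6 — Type: Im(Z) = 324.7 ⇒ lagging (phase φ = 90.0°).

PF = -0 (lagging, φ = 90.0°)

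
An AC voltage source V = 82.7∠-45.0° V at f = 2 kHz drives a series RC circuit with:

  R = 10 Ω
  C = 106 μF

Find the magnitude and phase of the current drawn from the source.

Step 1 — Angular frequency: ω = 2π·f = 2π·2000 = 1.257e+04 rad/s.
Step 2 — Component impedances:
  R: Z = R = 10 Ω
  C: Z = 1/(jωC) = -j/(ω·C) = 0 - j0.7507 Ω
Step 3 — Series combination: Z_total = R + C = 10 - j0.7507 Ω = 10.03∠-4.3° Ω.
Step 4 — Source phasor: V = 82.7∠-45.0° V = 58.48 - j58.48 V.
Step 5 — Ohm's law: I = V / Z_total = (58.48 - j58.48) / (10 - j0.7507) = 6.252 - j5.378 A.
Step 6 — Convert to polar: |I| = 8.247 A, ∠I = -40.7°.

I = 8.247∠-40.7° A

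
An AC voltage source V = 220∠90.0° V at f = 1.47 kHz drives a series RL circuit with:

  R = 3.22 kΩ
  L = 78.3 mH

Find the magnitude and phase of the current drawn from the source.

Step 1 — Angular frequency: ω = 2π·f = 2π·1470 = 9236 rad/s.
Step 2 — Component impedances:
  R: Z = R = 3220 Ω
  L: Z = jωL = j·9236·0.0783 = 0 + j723.2 Ω
Step 3 — Series combination: Z_total = R + L = 3220 + j723.2 Ω = 3300∠12.7° Ω.
Step 4 — Source phasor: V = 220∠90.0° V = 0 + j220 V.
Step 5 — Ohm's law: I = V / Z_total = (0 + j220) / (3220 + j723.2) = 0.01461 + j0.06504 A.
Step 6 — Convert to polar: |I| = 0.06666 A, ∠I = 77.3°.

I = 0.06666∠77.3° A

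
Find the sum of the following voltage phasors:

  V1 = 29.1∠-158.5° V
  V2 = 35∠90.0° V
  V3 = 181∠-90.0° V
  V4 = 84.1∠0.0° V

Step 1 — Convert each phasor to rectangular form:
  V1 = 29.1·(cos(-158.5°) + j·sin(-158.5°)) = -27.08 - j10.67 V
  V2 = 35·(cos(90.0°) + j·sin(90.0°)) = 0 + j35 V
  V3 = 181·(cos(-90.0°) + j·sin(-90.0°)) = 0 - j181 V
  V4 = 84.1·(cos(0.0°) + j·sin(0.0°)) = 84.1 V
Step 2 — Sum components: V_total = 57.02 - j156.7 V.
Step 3 — Convert to polar: |V_total| = 166.7 V, ∠V_total = -70.0°.

V_total = 166.7∠-70.0° V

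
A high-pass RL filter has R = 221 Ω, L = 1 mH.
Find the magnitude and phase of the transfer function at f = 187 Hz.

Step 1 — Angular frequency: ω = 2π·187 = 1175 rad/s.
Step 2 — Transfer function: H(jω) = jωL/(R + jωL).
Step 3 — Numerator jωL = j·1.175; denominator R + jωL = 221 + j1.175.
Step 4 — H = 2.826e-05 + j0.005316.
Step 5 — Magnitude: |H| = 0.005316 (-45.5 dB); phase: φ = 89.7°.

|H| = 0.005316 (-45.5 dB), φ = 89.7°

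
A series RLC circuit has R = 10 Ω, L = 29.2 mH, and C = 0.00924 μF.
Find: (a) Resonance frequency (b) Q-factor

Step 1 — Resonance condition Im(Z)=0 gives ω₀ = 1/√(LC).
Step 2 — ω₀ = 1/√(0.0292·9.24e-09) = 6.088e+04 rad/s.
Step 3 — f₀ = ω₀/(2π) = 9689 Hz.
Step 4 — Series Q: Q = ω₀L/R = 6.088e+04·0.0292/10 = 177.8.

(a) f₀ = 9689 Hz  (b) Q = 177.8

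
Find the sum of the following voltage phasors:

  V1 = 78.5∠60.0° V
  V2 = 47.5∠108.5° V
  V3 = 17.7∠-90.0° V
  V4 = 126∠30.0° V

Step 1 — Convert each phasor to rectangular form:
  V1 = 78.5·(cos(60.0°) + j·sin(60.0°)) = 39.25 + j67.98 V
  V2 = 47.5·(cos(108.5°) + j·sin(108.5°)) = -15.07 + j45.05 V
  V3 = 17.7·(cos(-90.0°) + j·sin(-90.0°)) = 0 - j17.7 V
  V4 = 126·(cos(30.0°) + j·sin(30.0°)) = 109.1 + j63 V
Step 2 — Sum components: V_total = 133.3 + j158.3 V.
Step 3 — Convert to polar: |V_total| = 207 V, ∠V_total = 49.9°.

V_total = 207∠49.9° V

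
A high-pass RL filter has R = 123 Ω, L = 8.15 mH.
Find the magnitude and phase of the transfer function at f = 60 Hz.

Step 1 — Angular frequency: ω = 2π·60 = 377 rad/s.
Step 2 — Transfer function: H(jω) = jωL/(R + jωL).
Step 3 — Numerator jωL = j·3.072; denominator R + jωL = 123 + j3.072.
Step 4 — H = 0.0006236 + j0.02496.
Step 5 — Magnitude: |H| = 0.02497 (-32.1 dB); phase: φ = 88.6°.

|H| = 0.02497 (-32.1 dB), φ = 88.6°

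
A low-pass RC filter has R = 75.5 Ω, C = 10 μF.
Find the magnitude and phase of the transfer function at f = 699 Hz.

Step 1 — Angular frequency: ω = 2π·699 = 4392 rad/s.
Step 2 — Transfer function: H(jω) = 1/(1 + jωRC).
Step 3 — Denominator: 1 + jωRC = 1 + j·4392·75.5·1e-05 = 1 + j3.316.
Step 4 — H = 0.08337 - j0.2764.
Step 5 — Magnitude: |H| = 0.2887 (-10.8 dB); phase: φ = -73.2°.

|H| = 0.2887 (-10.8 dB), φ = -73.2°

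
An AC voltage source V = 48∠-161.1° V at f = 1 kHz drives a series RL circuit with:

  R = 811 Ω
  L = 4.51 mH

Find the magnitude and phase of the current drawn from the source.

Step 1 — Angular frequency: ω = 2π·f = 2π·1000 = 6283 rad/s.
Step 2 — Component impedances:
  R: Z = R = 811 Ω
  L: Z = jωL = j·6283·0.00451 = 0 + j28.34 Ω
Step 3 — Series combination: Z_total = R + L = 811 + j28.34 Ω = 811.5∠2.0° Ω.
Step 4 — Source phasor: V = 48∠-161.1° V = -45.41 - j15.55 V.
Step 5 — Ohm's law: I = V / Z_total = (-45.41 - j15.55) / (811 + j28.34) = -0.0566 - j0.01719 A.
Step 6 — Convert to polar: |I| = 0.05915 A, ∠I = -163.1°.

I = 0.05915∠-163.1° A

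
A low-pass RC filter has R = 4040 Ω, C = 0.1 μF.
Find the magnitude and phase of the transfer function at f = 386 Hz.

Step 1 — Angular frequency: ω = 2π·386 = 2425 rad/s.
Step 2 — Transfer function: H(jω) = 1/(1 + jωRC).
Step 3 — Denominator: 1 + jωRC = 1 + j·2425·4040·1e-07 = 1 + j0.9798.
Step 4 — H = 0.5102 - j0.4999.
Step 5 — Magnitude: |H| = 0.7143 (-2.9 dB); phase: φ = -44.4°.

|H| = 0.7143 (-2.9 dB), φ = -44.4°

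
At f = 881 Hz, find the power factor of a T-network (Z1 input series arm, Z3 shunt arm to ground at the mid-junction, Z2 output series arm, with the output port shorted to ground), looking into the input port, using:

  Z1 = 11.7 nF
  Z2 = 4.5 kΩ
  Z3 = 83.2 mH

Step 1 — Angular frequency: ω = 2π·f = 2π·881 = 5535 rad/s.
Step 2 — Component impedances:
  Z1: Z = 1/(jωC) = -j/(ω·C) = 0 - j1.544e+04 Ω
  Z2: Z = R = 4500 Ω
  Z3: Z = jωL = j·5535·0.0832 = 0 + j460.6 Ω
Step 3 — With the output port shorted to ground, the output series arm Z2 runs from the junction to ground; the shunt arm Z3 also runs from the junction to ground. They appear in parallel: Z3 || Z2 = 46.65 + j455.8 Ω.
Step 4 — Series with input arm Z1: Z_in = Z1 + (Z3 || Z2) = 46.65 - j1.498e+04 Ω = 1.498e+04∠-89.8° Ω.
Step 5 — Power factor: PF = cos(φ) = Re(Z)/|Z| = 46.647/14985 = 0.003113.
Step 6 — Type: Im(Z) = -1.498e+04 ⇒ leading (phase φ = -89.8°).

PF = 0.003113 (leading, φ = -89.8°)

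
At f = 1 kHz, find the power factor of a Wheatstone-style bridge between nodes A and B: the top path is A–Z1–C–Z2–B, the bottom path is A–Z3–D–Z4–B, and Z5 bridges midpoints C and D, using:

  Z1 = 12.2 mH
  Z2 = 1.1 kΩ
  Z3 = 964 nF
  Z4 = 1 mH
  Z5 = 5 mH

Step 1 — Angular frequency: ω = 2π·f = 2π·1000 = 6283 rad/s.
Step 2 — Component impedances:
  Z1: Z = jωL = j·6283·0.0122 = 0 + j76.65 Ω
  Z2: Z = R = 1100 Ω
  Z3: Z = 1/(jωC) = -j/(ω·C) = 0 - j165.1 Ω
  Z4: Z = jωL = j·6283·0.001 = 0 + j6.283 Ω
  Z5: Z = jωL = j·6283·0.005 = 0 + j31.42 Ω
Step 3 — Bridge requires nodal analysis (the Z5 bridge couples midpoints C and D, so the two paths cannot be reduced to a simple series/parallel combination). Setting node B to ground and injecting 1 A at node A, the 3-node admittance system at A, C, D solves to V_A = Z_AB = 8.574 + j318.7 Ω = 318.8∠88.5° Ω.
Step 4 — Power factor: PF = cos(φ) = Re(Z)/|Z| = 8.574/318.8 = 0.02689.
Step 5 — Type: Im(Z) = 318.7 ⇒ lagging (phase φ = 88.5°).

PF = 0.02689 (lagging, φ = 88.5°)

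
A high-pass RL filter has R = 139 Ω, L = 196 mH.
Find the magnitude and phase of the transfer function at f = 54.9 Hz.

Step 1 — Angular frequency: ω = 2π·54.9 = 344.9 rad/s.
Step 2 — Transfer function: H(jω) = jωL/(R + jωL).
Step 3 — Numerator jωL = j·67.61; denominator R + jωL = 139 + j67.61.
Step 4 — H = 0.1913 + j0.3933.
Step 5 — Magnitude: |H| = 0.4374 (-7.2 dB); phase: φ = 64.1°.

|H| = 0.4374 (-7.2 dB), φ = 64.1°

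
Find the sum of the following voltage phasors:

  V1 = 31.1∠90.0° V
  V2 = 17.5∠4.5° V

Step 1 — Convert each phasor to rectangular form:
  V1 = 31.1·(cos(90.0°) + j·sin(90.0°)) = 0 + j31.1 V
  V2 = 17.5·(cos(4.5°) + j·sin(4.5°)) = 17.45 + j1.373 V
Step 2 — Sum components: V_total = 17.45 + j32.47 V.
Step 3 — Convert to polar: |V_total| = 36.86 V, ∠V_total = 61.8°.

V_total = 36.86∠61.8° V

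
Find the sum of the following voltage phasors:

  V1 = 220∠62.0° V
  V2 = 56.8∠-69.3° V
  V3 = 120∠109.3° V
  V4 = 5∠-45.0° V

Step 1 — Convert each phasor to rectangular form:
  V1 = 220·(cos(62.0°) + j·sin(62.0°)) = 103.3 + j194.2 V
  V2 = 56.8·(cos(-69.3°) + j·sin(-69.3°)) = 20.08 - j53.13 V
  V3 = 120·(cos(109.3°) + j·sin(109.3°)) = -39.66 + j113.3 V
  V4 = 5·(cos(-45.0°) + j·sin(-45.0°)) = 3.536 - j3.536 V
Step 2 — Sum components: V_total = 87.23 + j250.8 V.
Step 3 — Convert to polar: |V_total| = 265.6 V, ∠V_total = 70.8°.

V_total = 265.6∠70.8° V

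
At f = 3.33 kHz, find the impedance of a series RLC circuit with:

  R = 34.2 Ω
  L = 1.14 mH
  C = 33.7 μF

Step 1 — Angular frequency: ω = 2π·f = 2π·3330 = 2.092e+04 rad/s.
Step 2 — Component impedances:
  R: Z = R = 34.2 Ω
  L: Z = jωL = j·2.092e+04·0.00114 = 0 + j23.85 Ω
  C: Z = 1/(jωC) = -j/(ω·C) = 0 - j1.418 Ω
Step 3 — Series combination: Z_total = R + L + C = 34.2 + j22.43 Ω = 40.9∠33.3° Ω.

Z = 34.2 + j22.43 Ω = 40.9∠33.3° Ω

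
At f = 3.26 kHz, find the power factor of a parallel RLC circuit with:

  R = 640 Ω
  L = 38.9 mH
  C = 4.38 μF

Step 1 — Angular frequency: ω = 2π·f = 2π·3260 = 2.048e+04 rad/s.
Step 2 — Component impedances:
  R: Z = R = 640 Ω
  L: Z = jωL = j·2.048e+04·0.0389 = 0 + j796.8 Ω
  C: Z = 1/(jωC) = -j/(ω·C) = 0 - j11.15 Ω
Step 3 — Parallel combination: 1/Z_total = 1/R + 1/L + 1/C; Z_total = 0.1996 - j11.3 Ω = 11.3∠-89.0° Ω.
Step 4 — Power factor: PF = cos(φ) = Re(Z)/|Z| = 0.1996/11.3 = 0.01766.
Step 5 — Type: Im(Z) = -11.3 ⇒ leading (phase φ = -89.0°).

PF = 0.01766 (leading, φ = -89.0°)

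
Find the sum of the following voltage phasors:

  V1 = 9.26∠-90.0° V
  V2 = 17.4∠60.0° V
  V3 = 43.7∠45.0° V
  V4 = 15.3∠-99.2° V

Step 1 — Convert each phasor to rectangular form:
  V1 = 9.26·(cos(-90.0°) + j·sin(-90.0°)) = 0 - j9.26 V
  V2 = 17.4·(cos(60.0°) + j·sin(60.0°)) = 8.7 + j15.07 V
  V3 = 43.7·(cos(45.0°) + j·sin(45.0°)) = 30.9 + j30.9 V
  V4 = 15.3·(cos(-99.2°) + j·sin(-99.2°)) = -2.446 - j15.1 V
Step 2 — Sum components: V_total = 37.15 + j21.61 V.
Step 3 — Convert to polar: |V_total| = 42.98 V, ∠V_total = 30.2°.

V_total = 42.98∠30.2° V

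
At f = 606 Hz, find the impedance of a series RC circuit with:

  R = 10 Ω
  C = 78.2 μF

Step 1 — Angular frequency: ω = 2π·f = 2π·606 = 3808 rad/s.
Step 2 — Component impedances:
  R: Z = R = 10 Ω
  C: Z = 1/(jωC) = -j/(ω·C) = 0 - j3.358 Ω
Step 3 — Series combination: Z_total = R + C = 10 - j3.358 Ω = 10.55∠-18.6° Ω.

Z = 10 - j3.358 Ω = 10.55∠-18.6° Ω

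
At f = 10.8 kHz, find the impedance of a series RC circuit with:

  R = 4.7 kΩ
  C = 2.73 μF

Step 1 — Angular frequency: ω = 2π·f = 2π·1.08e+04 = 6.786e+04 rad/s.
Step 2 — Component impedances:
  R: Z = R = 4700 Ω
  C: Z = 1/(jωC) = -j/(ω·C) = 0 - j5.398 Ω
Step 3 — Series combination: Z_total = R + C = 4700 - j5.398 Ω = 4700∠-0.1° Ω.

Z = 4700 - j5.398 Ω = 4700∠-0.1° Ω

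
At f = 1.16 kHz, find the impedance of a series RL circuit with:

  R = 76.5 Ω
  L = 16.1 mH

Step 1 — Angular frequency: ω = 2π·f = 2π·1160 = 7288 rad/s.
Step 2 — Component impedances:
  R: Z = R = 76.5 Ω
  L: Z = jωL = j·7288·0.0161 = 0 + j117.3 Ω
Step 3 — Series combination: Z_total = R + L = 76.5 + j117.3 Ω = 140.1∠56.9° Ω.

Z = 76.5 + j117.3 Ω = 140.1∠56.9° Ω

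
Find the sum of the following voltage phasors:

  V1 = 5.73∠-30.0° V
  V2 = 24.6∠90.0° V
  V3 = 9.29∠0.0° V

Step 1 — Convert each phasor to rectangular form:
  V1 = 5.73·(cos(-30.0°) + j·sin(-30.0°)) = 4.962 - j2.865 V
  V2 = 24.6·(cos(90.0°) + j·sin(90.0°)) = 0 + j24.6 V
  V3 = 9.29·(cos(0.0°) + j·sin(0.0°)) = 9.29 V
Step 2 — Sum components: V_total = 14.25 + j21.74 V.
Step 3 — Convert to polar: |V_total| = 25.99 V, ∠V_total = 56.7°.

V_total = 25.99∠56.7° V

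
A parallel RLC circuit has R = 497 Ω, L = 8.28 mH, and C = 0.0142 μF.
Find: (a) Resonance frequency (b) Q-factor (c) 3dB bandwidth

Step 1 — Resonance: ω₀ = 1/√(LC) = 1/√(0.00828·1.42e-08) = 9.222e+04 rad/s.
Step 2 — f₀ = ω₀/(2π) = 1.468e+04 Hz.
Step 3 — Parallel Q: Q = R/(ω₀L) = 497/(9.222e+04·0.00828) = 0.6509.
Step 4 — Bandwidth: Δω = ω₀/Q = 1.417e+05 rad/s; BW = Δω/(2π) = 2.255e+04 Hz.

(a) f₀ = 1.468e+04 Hz  (b) Q = 0.6509  (c) BW = 2.255e+04 Hz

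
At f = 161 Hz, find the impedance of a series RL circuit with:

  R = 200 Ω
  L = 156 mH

Step 1 — Angular frequency: ω = 2π·f = 2π·161 = 1012 rad/s.
Step 2 — Component impedances:
  R: Z = R = 200 Ω
  L: Z = jωL = j·1012·0.156 = 0 + j157.8 Ω
Step 3 — Series combination: Z_total = R + L = 200 + j157.8 Ω = 254.8∠38.3° Ω.

Z = 200 + j157.8 Ω = 254.8∠38.3° Ω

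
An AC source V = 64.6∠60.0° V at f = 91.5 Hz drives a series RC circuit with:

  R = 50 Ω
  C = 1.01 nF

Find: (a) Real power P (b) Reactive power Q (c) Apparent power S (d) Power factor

Step 1 — Angular frequency: ω = 2π·f = 2π·91.5 = 574.9 rad/s.
Step 2 — Component impedances:
  R: Z = R = 50 Ω
  C: Z = 1/(jωC) = -j/(ω·C) = 0 - j1.722e+06 Ω
Step 3 — Series combination: Z_total = R + C = 50 - j1.722e+06 Ω = 1.722e+06∠-90.0° Ω.
Step 4 — Source phasor: V = 64.6∠60.0° V = 32.3 + j55.95 V.
Step 5 — Current: I = V / Z = -3.248e-05 + j1.876e-05 A = 3.751e-05∠150.0° A.
Step 6 — Complex power: S = V·I* = 7.035e-08 - j0.002423 VA.
Step 7 — Real power: P = Re(S) = 7.035e-08 W.
Step 8 — Reactive power: Q = Im(S) = -0.002423 VAR.
Step 9 — Apparent power: |S| = 0.002423 VA.
Step 10 — Power factor: PF = P/|S| = 2.903e-05 (leading).

(a) P = 7.035e-08 W  (b) Q = -0.002423 VAR  (c) S = 0.002423 VA  (d) PF = 2.903e-05 (leading)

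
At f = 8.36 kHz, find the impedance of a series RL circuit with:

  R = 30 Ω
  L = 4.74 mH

Step 1 — Angular frequency: ω = 2π·f = 2π·8360 = 5.253e+04 rad/s.
Step 2 — Component impedances:
  R: Z = R = 30 Ω
  L: Z = jωL = j·5.253e+04·0.00474 = 0 + j249 Ω
Step 3 — Series combination: Z_total = R + L = 30 + j249 Ω = 250.8∠83.1° Ω.

Z = 30 + j249 Ω = 250.8∠83.1° Ω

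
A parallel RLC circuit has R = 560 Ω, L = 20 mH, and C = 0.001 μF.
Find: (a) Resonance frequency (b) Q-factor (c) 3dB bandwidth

Step 1 — Resonance: ω₀ = 1/√(LC) = 1/√(0.02·1e-09) = 2.236e+05 rad/s.
Step 2 — f₀ = ω₀/(2π) = 3.559e+04 Hz.
Step 3 — Parallel Q: Q = R/(ω₀L) = 560/(2.236e+05·0.02) = 0.1252.
Step 4 — Bandwidth: Δω = ω₀/Q = 1.786e+06 rad/s; BW = Δω/(2π) = 2.842e+05 Hz.

(a) f₀ = 3.559e+04 Hz  (b) Q = 0.1252  (c) BW = 2.842e+05 Hz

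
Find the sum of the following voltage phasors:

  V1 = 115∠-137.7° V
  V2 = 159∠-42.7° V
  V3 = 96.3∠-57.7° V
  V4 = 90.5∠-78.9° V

Step 1 — Convert each phasor to rectangular form:
  V1 = 115·(cos(-137.7°) + j·sin(-137.7°)) = -85.06 - j77.4 V
  V2 = 159·(cos(-42.7°) + j·sin(-42.7°)) = 116.9 - j107.8 V
  V3 = 96.3·(cos(-57.7°) + j·sin(-57.7°)) = 51.46 - j81.4 V
  V4 = 90.5·(cos(-78.9°) + j·sin(-78.9°)) = 17.42 - j88.81 V
Step 2 — Sum components: V_total = 100.7 - j355.4 V.
Step 3 — Convert to polar: |V_total| = 369.4 V, ∠V_total = -74.2°.

V_total = 369.4∠-74.2° V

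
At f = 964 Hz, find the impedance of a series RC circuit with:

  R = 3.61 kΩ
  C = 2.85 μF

Step 1 — Angular frequency: ω = 2π·f = 2π·964 = 6057 rad/s.
Step 2 — Component impedances:
  R: Z = R = 3610 Ω
  C: Z = 1/(jωC) = -j/(ω·C) = 0 - j57.93 Ω
Step 3 — Series combination: Z_total = R + C = 3610 - j57.93 Ω = 3610∠-0.9° Ω.

Z = 3610 - j57.93 Ω = 3610∠-0.9° Ω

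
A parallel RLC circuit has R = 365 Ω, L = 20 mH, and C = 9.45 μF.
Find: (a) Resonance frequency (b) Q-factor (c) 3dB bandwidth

Step 1 — Resonance: ω₀ = 1/√(LC) = 1/√(0.02·9.45e-06) = 2300 rad/s.
Step 2 — f₀ = ω₀/(2π) = 366.1 Hz.
Step 3 — Parallel Q: Q = R/(ω₀L) = 365/(2300·0.02) = 7.934.
Step 4 — Bandwidth: Δω = ω₀/Q = 289.9 rad/s; BW = Δω/(2π) = 46.14 Hz.

(a) f₀ = 366.1 Hz  (b) Q = 7.934  (c) BW = 46.14 Hz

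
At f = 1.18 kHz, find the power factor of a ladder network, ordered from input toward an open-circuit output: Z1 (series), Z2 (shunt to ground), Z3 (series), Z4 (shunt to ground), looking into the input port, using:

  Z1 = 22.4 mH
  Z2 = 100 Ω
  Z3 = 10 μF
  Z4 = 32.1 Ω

Step 1 — Angular frequency: ω = 2π·f = 2π·1180 = 7414 rad/s.
Step 2 — Component impedances:
  Z1: Z = jωL = j·7414·0.0224 = 0 + j166.1 Ω
  Z2: Z = R = 100 Ω
  Z3: Z = 1/(jωC) = -j/(ω·C) = 0 - j13.49 Ω
  Z4: Z = R = 32.1 Ω
Step 3 — Ladder network (open output): work backward from the far end, alternating series and parallel combinations. Z_in = 25.08 + j158.4 Ω = 160.4∠81.0° Ω.
Step 4 — Power factor: PF = cos(φ) = Re(Z)/|Z| = 25.08/160.4 = 0.1564.
Step 5 — Type: Im(Z) = 158.4 ⇒ lagging (phase φ = 81.0°).

PF = 0.1564 (lagging, φ = 81.0°)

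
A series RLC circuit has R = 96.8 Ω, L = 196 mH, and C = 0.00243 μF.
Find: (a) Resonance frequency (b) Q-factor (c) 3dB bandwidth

Step 1 — Resonance: ω₀ = 1/√(LC) = 1/√(0.196·2.43e-09) = 4.582e+04 rad/s.
Step 2 — f₀ = ω₀/(2π) = 7293 Hz.
Step 3 — Series Q: Q = ω₀L/R = 4.582e+04·0.196/96.8 = 92.78.
Step 4 — Bandwidth: Δω = ω₀/Q = 493.9 rad/s; BW = Δω/(2π) = 78.6 Hz.

(a) f₀ = 7293 Hz  (b) Q = 92.78  (c) BW = 78.6 Hz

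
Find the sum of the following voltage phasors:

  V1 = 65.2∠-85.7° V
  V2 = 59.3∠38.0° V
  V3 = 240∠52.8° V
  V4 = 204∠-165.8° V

Step 1 — Convert each phasor to rectangular form:
  V1 = 65.2·(cos(-85.7°) + j·sin(-85.7°)) = 4.889 - j65.02 V
  V2 = 59.3·(cos(38.0°) + j·sin(38.0°)) = 46.73 + j36.51 V
  V3 = 240·(cos(52.8°) + j·sin(52.8°)) = 145.1 + j191.2 V
  V4 = 204·(cos(-165.8°) + j·sin(-165.8°)) = -197.8 - j50.04 V
Step 2 — Sum components: V_total = -1.045 + j112.6 V.
Step 3 — Convert to polar: |V_total| = 112.6 V, ∠V_total = 90.5°.

V_total = 112.6∠90.5° V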